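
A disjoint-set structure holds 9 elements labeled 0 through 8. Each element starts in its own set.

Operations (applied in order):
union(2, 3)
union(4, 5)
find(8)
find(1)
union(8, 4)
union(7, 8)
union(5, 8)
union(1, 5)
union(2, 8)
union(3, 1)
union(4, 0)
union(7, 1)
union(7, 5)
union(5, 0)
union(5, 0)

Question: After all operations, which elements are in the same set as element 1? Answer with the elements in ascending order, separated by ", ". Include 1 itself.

Answer: 0, 1, 2, 3, 4, 5, 7, 8

Derivation:
Step 1: union(2, 3) -> merged; set of 2 now {2, 3}
Step 2: union(4, 5) -> merged; set of 4 now {4, 5}
Step 3: find(8) -> no change; set of 8 is {8}
Step 4: find(1) -> no change; set of 1 is {1}
Step 5: union(8, 4) -> merged; set of 8 now {4, 5, 8}
Step 6: union(7, 8) -> merged; set of 7 now {4, 5, 7, 8}
Step 7: union(5, 8) -> already same set; set of 5 now {4, 5, 7, 8}
Step 8: union(1, 5) -> merged; set of 1 now {1, 4, 5, 7, 8}
Step 9: union(2, 8) -> merged; set of 2 now {1, 2, 3, 4, 5, 7, 8}
Step 10: union(3, 1) -> already same set; set of 3 now {1, 2, 3, 4, 5, 7, 8}
Step 11: union(4, 0) -> merged; set of 4 now {0, 1, 2, 3, 4, 5, 7, 8}
Step 12: union(7, 1) -> already same set; set of 7 now {0, 1, 2, 3, 4, 5, 7, 8}
Step 13: union(7, 5) -> already same set; set of 7 now {0, 1, 2, 3, 4, 5, 7, 8}
Step 14: union(5, 0) -> already same set; set of 5 now {0, 1, 2, 3, 4, 5, 7, 8}
Step 15: union(5, 0) -> already same set; set of 5 now {0, 1, 2, 3, 4, 5, 7, 8}
Component of 1: {0, 1, 2, 3, 4, 5, 7, 8}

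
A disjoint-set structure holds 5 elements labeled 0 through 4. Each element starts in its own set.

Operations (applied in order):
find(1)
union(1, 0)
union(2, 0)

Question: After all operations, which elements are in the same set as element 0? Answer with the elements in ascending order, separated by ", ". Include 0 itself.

Answer: 0, 1, 2

Derivation:
Step 1: find(1) -> no change; set of 1 is {1}
Step 2: union(1, 0) -> merged; set of 1 now {0, 1}
Step 3: union(2, 0) -> merged; set of 2 now {0, 1, 2}
Component of 0: {0, 1, 2}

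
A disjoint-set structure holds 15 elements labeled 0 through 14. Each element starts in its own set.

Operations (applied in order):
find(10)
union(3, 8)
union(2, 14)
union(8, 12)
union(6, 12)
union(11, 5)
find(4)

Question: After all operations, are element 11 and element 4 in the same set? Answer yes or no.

Answer: no

Derivation:
Step 1: find(10) -> no change; set of 10 is {10}
Step 2: union(3, 8) -> merged; set of 3 now {3, 8}
Step 3: union(2, 14) -> merged; set of 2 now {2, 14}
Step 4: union(8, 12) -> merged; set of 8 now {3, 8, 12}
Step 5: union(6, 12) -> merged; set of 6 now {3, 6, 8, 12}
Step 6: union(11, 5) -> merged; set of 11 now {5, 11}
Step 7: find(4) -> no change; set of 4 is {4}
Set of 11: {5, 11}; 4 is not a member.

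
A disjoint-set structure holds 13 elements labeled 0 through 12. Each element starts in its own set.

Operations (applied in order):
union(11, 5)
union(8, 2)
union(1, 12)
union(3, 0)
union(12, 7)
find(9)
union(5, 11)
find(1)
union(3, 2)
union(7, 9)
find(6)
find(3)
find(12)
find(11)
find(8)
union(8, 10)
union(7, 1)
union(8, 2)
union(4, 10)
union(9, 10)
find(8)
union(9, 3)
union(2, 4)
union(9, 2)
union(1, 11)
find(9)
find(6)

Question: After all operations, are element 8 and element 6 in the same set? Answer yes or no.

Step 1: union(11, 5) -> merged; set of 11 now {5, 11}
Step 2: union(8, 2) -> merged; set of 8 now {2, 8}
Step 3: union(1, 12) -> merged; set of 1 now {1, 12}
Step 4: union(3, 0) -> merged; set of 3 now {0, 3}
Step 5: union(12, 7) -> merged; set of 12 now {1, 7, 12}
Step 6: find(9) -> no change; set of 9 is {9}
Step 7: union(5, 11) -> already same set; set of 5 now {5, 11}
Step 8: find(1) -> no change; set of 1 is {1, 7, 12}
Step 9: union(3, 2) -> merged; set of 3 now {0, 2, 3, 8}
Step 10: union(7, 9) -> merged; set of 7 now {1, 7, 9, 12}
Step 11: find(6) -> no change; set of 6 is {6}
Step 12: find(3) -> no change; set of 3 is {0, 2, 3, 8}
Step 13: find(12) -> no change; set of 12 is {1, 7, 9, 12}
Step 14: find(11) -> no change; set of 11 is {5, 11}
Step 15: find(8) -> no change; set of 8 is {0, 2, 3, 8}
Step 16: union(8, 10) -> merged; set of 8 now {0, 2, 3, 8, 10}
Step 17: union(7, 1) -> already same set; set of 7 now {1, 7, 9, 12}
Step 18: union(8, 2) -> already same set; set of 8 now {0, 2, 3, 8, 10}
Step 19: union(4, 10) -> merged; set of 4 now {0, 2, 3, 4, 8, 10}
Step 20: union(9, 10) -> merged; set of 9 now {0, 1, 2, 3, 4, 7, 8, 9, 10, 12}
Step 21: find(8) -> no change; set of 8 is {0, 1, 2, 3, 4, 7, 8, 9, 10, 12}
Step 22: union(9, 3) -> already same set; set of 9 now {0, 1, 2, 3, 4, 7, 8, 9, 10, 12}
Step 23: union(2, 4) -> already same set; set of 2 now {0, 1, 2, 3, 4, 7, 8, 9, 10, 12}
Step 24: union(9, 2) -> already same set; set of 9 now {0, 1, 2, 3, 4, 7, 8, 9, 10, 12}
Step 25: union(1, 11) -> merged; set of 1 now {0, 1, 2, 3, 4, 5, 7, 8, 9, 10, 11, 12}
Step 26: find(9) -> no change; set of 9 is {0, 1, 2, 3, 4, 5, 7, 8, 9, 10, 11, 12}
Step 27: find(6) -> no change; set of 6 is {6}
Set of 8: {0, 1, 2, 3, 4, 5, 7, 8, 9, 10, 11, 12}; 6 is not a member.

Answer: no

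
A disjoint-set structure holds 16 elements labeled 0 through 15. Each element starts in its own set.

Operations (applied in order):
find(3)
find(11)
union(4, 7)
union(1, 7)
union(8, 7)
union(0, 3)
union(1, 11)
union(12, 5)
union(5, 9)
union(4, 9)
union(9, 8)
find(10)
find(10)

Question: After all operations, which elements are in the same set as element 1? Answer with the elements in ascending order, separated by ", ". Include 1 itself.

Answer: 1, 4, 5, 7, 8, 9, 11, 12

Derivation:
Step 1: find(3) -> no change; set of 3 is {3}
Step 2: find(11) -> no change; set of 11 is {11}
Step 3: union(4, 7) -> merged; set of 4 now {4, 7}
Step 4: union(1, 7) -> merged; set of 1 now {1, 4, 7}
Step 5: union(8, 7) -> merged; set of 8 now {1, 4, 7, 8}
Step 6: union(0, 3) -> merged; set of 0 now {0, 3}
Step 7: union(1, 11) -> merged; set of 1 now {1, 4, 7, 8, 11}
Step 8: union(12, 5) -> merged; set of 12 now {5, 12}
Step 9: union(5, 9) -> merged; set of 5 now {5, 9, 12}
Step 10: union(4, 9) -> merged; set of 4 now {1, 4, 5, 7, 8, 9, 11, 12}
Step 11: union(9, 8) -> already same set; set of 9 now {1, 4, 5, 7, 8, 9, 11, 12}
Step 12: find(10) -> no change; set of 10 is {10}
Step 13: find(10) -> no change; set of 10 is {10}
Component of 1: {1, 4, 5, 7, 8, 9, 11, 12}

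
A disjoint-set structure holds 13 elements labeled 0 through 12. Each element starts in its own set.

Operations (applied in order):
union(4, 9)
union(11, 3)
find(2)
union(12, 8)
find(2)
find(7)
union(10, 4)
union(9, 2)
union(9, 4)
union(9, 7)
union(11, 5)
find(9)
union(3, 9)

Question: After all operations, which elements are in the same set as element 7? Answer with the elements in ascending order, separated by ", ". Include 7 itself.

Answer: 2, 3, 4, 5, 7, 9, 10, 11

Derivation:
Step 1: union(4, 9) -> merged; set of 4 now {4, 9}
Step 2: union(11, 3) -> merged; set of 11 now {3, 11}
Step 3: find(2) -> no change; set of 2 is {2}
Step 4: union(12, 8) -> merged; set of 12 now {8, 12}
Step 5: find(2) -> no change; set of 2 is {2}
Step 6: find(7) -> no change; set of 7 is {7}
Step 7: union(10, 4) -> merged; set of 10 now {4, 9, 10}
Step 8: union(9, 2) -> merged; set of 9 now {2, 4, 9, 10}
Step 9: union(9, 4) -> already same set; set of 9 now {2, 4, 9, 10}
Step 10: union(9, 7) -> merged; set of 9 now {2, 4, 7, 9, 10}
Step 11: union(11, 5) -> merged; set of 11 now {3, 5, 11}
Step 12: find(9) -> no change; set of 9 is {2, 4, 7, 9, 10}
Step 13: union(3, 9) -> merged; set of 3 now {2, 3, 4, 5, 7, 9, 10, 11}
Component of 7: {2, 3, 4, 5, 7, 9, 10, 11}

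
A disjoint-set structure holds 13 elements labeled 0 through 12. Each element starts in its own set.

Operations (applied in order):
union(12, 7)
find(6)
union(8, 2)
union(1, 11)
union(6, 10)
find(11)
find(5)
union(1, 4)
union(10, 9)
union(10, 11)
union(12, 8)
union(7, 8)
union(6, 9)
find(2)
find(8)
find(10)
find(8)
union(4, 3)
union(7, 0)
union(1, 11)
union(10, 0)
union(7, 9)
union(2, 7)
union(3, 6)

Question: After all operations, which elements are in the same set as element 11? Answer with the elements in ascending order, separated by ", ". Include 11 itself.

Answer: 0, 1, 2, 3, 4, 6, 7, 8, 9, 10, 11, 12

Derivation:
Step 1: union(12, 7) -> merged; set of 12 now {7, 12}
Step 2: find(6) -> no change; set of 6 is {6}
Step 3: union(8, 2) -> merged; set of 8 now {2, 8}
Step 4: union(1, 11) -> merged; set of 1 now {1, 11}
Step 5: union(6, 10) -> merged; set of 6 now {6, 10}
Step 6: find(11) -> no change; set of 11 is {1, 11}
Step 7: find(5) -> no change; set of 5 is {5}
Step 8: union(1, 4) -> merged; set of 1 now {1, 4, 11}
Step 9: union(10, 9) -> merged; set of 10 now {6, 9, 10}
Step 10: union(10, 11) -> merged; set of 10 now {1, 4, 6, 9, 10, 11}
Step 11: union(12, 8) -> merged; set of 12 now {2, 7, 8, 12}
Step 12: union(7, 8) -> already same set; set of 7 now {2, 7, 8, 12}
Step 13: union(6, 9) -> already same set; set of 6 now {1, 4, 6, 9, 10, 11}
Step 14: find(2) -> no change; set of 2 is {2, 7, 8, 12}
Step 15: find(8) -> no change; set of 8 is {2, 7, 8, 12}
Step 16: find(10) -> no change; set of 10 is {1, 4, 6, 9, 10, 11}
Step 17: find(8) -> no change; set of 8 is {2, 7, 8, 12}
Step 18: union(4, 3) -> merged; set of 4 now {1, 3, 4, 6, 9, 10, 11}
Step 19: union(7, 0) -> merged; set of 7 now {0, 2, 7, 8, 12}
Step 20: union(1, 11) -> already same set; set of 1 now {1, 3, 4, 6, 9, 10, 11}
Step 21: union(10, 0) -> merged; set of 10 now {0, 1, 2, 3, 4, 6, 7, 8, 9, 10, 11, 12}
Step 22: union(7, 9) -> already same set; set of 7 now {0, 1, 2, 3, 4, 6, 7, 8, 9, 10, 11, 12}
Step 23: union(2, 7) -> already same set; set of 2 now {0, 1, 2, 3, 4, 6, 7, 8, 9, 10, 11, 12}
Step 24: union(3, 6) -> already same set; set of 3 now {0, 1, 2, 3, 4, 6, 7, 8, 9, 10, 11, 12}
Component of 11: {0, 1, 2, 3, 4, 6, 7, 8, 9, 10, 11, 12}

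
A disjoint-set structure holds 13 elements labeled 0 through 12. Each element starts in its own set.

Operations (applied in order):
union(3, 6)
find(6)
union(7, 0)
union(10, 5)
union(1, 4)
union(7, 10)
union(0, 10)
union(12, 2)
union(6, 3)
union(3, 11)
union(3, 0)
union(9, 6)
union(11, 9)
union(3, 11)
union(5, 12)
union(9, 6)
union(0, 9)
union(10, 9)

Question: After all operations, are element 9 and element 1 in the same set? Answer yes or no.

Step 1: union(3, 6) -> merged; set of 3 now {3, 6}
Step 2: find(6) -> no change; set of 6 is {3, 6}
Step 3: union(7, 0) -> merged; set of 7 now {0, 7}
Step 4: union(10, 5) -> merged; set of 10 now {5, 10}
Step 5: union(1, 4) -> merged; set of 1 now {1, 4}
Step 6: union(7, 10) -> merged; set of 7 now {0, 5, 7, 10}
Step 7: union(0, 10) -> already same set; set of 0 now {0, 5, 7, 10}
Step 8: union(12, 2) -> merged; set of 12 now {2, 12}
Step 9: union(6, 3) -> already same set; set of 6 now {3, 6}
Step 10: union(3, 11) -> merged; set of 3 now {3, 6, 11}
Step 11: union(3, 0) -> merged; set of 3 now {0, 3, 5, 6, 7, 10, 11}
Step 12: union(9, 6) -> merged; set of 9 now {0, 3, 5, 6, 7, 9, 10, 11}
Step 13: union(11, 9) -> already same set; set of 11 now {0, 3, 5, 6, 7, 9, 10, 11}
Step 14: union(3, 11) -> already same set; set of 3 now {0, 3, 5, 6, 7, 9, 10, 11}
Step 15: union(5, 12) -> merged; set of 5 now {0, 2, 3, 5, 6, 7, 9, 10, 11, 12}
Step 16: union(9, 6) -> already same set; set of 9 now {0, 2, 3, 5, 6, 7, 9, 10, 11, 12}
Step 17: union(0, 9) -> already same set; set of 0 now {0, 2, 3, 5, 6, 7, 9, 10, 11, 12}
Step 18: union(10, 9) -> already same set; set of 10 now {0, 2, 3, 5, 6, 7, 9, 10, 11, 12}
Set of 9: {0, 2, 3, 5, 6, 7, 9, 10, 11, 12}; 1 is not a member.

Answer: no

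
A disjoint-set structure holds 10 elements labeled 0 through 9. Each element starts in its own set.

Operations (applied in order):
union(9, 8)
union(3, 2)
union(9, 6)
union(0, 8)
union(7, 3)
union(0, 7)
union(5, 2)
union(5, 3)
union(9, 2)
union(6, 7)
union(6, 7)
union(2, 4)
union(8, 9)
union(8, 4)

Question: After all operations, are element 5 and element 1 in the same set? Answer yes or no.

Step 1: union(9, 8) -> merged; set of 9 now {8, 9}
Step 2: union(3, 2) -> merged; set of 3 now {2, 3}
Step 3: union(9, 6) -> merged; set of 9 now {6, 8, 9}
Step 4: union(0, 8) -> merged; set of 0 now {0, 6, 8, 9}
Step 5: union(7, 3) -> merged; set of 7 now {2, 3, 7}
Step 6: union(0, 7) -> merged; set of 0 now {0, 2, 3, 6, 7, 8, 9}
Step 7: union(5, 2) -> merged; set of 5 now {0, 2, 3, 5, 6, 7, 8, 9}
Step 8: union(5, 3) -> already same set; set of 5 now {0, 2, 3, 5, 6, 7, 8, 9}
Step 9: union(9, 2) -> already same set; set of 9 now {0, 2, 3, 5, 6, 7, 8, 9}
Step 10: union(6, 7) -> already same set; set of 6 now {0, 2, 3, 5, 6, 7, 8, 9}
Step 11: union(6, 7) -> already same set; set of 6 now {0, 2, 3, 5, 6, 7, 8, 9}
Step 12: union(2, 4) -> merged; set of 2 now {0, 2, 3, 4, 5, 6, 7, 8, 9}
Step 13: union(8, 9) -> already same set; set of 8 now {0, 2, 3, 4, 5, 6, 7, 8, 9}
Step 14: union(8, 4) -> already same set; set of 8 now {0, 2, 3, 4, 5, 6, 7, 8, 9}
Set of 5: {0, 2, 3, 4, 5, 6, 7, 8, 9}; 1 is not a member.

Answer: no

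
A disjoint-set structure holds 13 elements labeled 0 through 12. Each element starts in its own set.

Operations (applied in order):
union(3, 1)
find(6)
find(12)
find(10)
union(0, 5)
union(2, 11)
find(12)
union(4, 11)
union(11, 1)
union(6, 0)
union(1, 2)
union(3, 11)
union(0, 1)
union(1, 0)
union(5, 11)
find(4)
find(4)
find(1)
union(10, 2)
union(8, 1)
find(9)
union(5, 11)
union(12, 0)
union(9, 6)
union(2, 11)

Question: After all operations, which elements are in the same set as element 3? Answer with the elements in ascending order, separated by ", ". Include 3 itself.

Answer: 0, 1, 2, 3, 4, 5, 6, 8, 9, 10, 11, 12

Derivation:
Step 1: union(3, 1) -> merged; set of 3 now {1, 3}
Step 2: find(6) -> no change; set of 6 is {6}
Step 3: find(12) -> no change; set of 12 is {12}
Step 4: find(10) -> no change; set of 10 is {10}
Step 5: union(0, 5) -> merged; set of 0 now {0, 5}
Step 6: union(2, 11) -> merged; set of 2 now {2, 11}
Step 7: find(12) -> no change; set of 12 is {12}
Step 8: union(4, 11) -> merged; set of 4 now {2, 4, 11}
Step 9: union(11, 1) -> merged; set of 11 now {1, 2, 3, 4, 11}
Step 10: union(6, 0) -> merged; set of 6 now {0, 5, 6}
Step 11: union(1, 2) -> already same set; set of 1 now {1, 2, 3, 4, 11}
Step 12: union(3, 11) -> already same set; set of 3 now {1, 2, 3, 4, 11}
Step 13: union(0, 1) -> merged; set of 0 now {0, 1, 2, 3, 4, 5, 6, 11}
Step 14: union(1, 0) -> already same set; set of 1 now {0, 1, 2, 3, 4, 5, 6, 11}
Step 15: union(5, 11) -> already same set; set of 5 now {0, 1, 2, 3, 4, 5, 6, 11}
Step 16: find(4) -> no change; set of 4 is {0, 1, 2, 3, 4, 5, 6, 11}
Step 17: find(4) -> no change; set of 4 is {0, 1, 2, 3, 4, 5, 6, 11}
Step 18: find(1) -> no change; set of 1 is {0, 1, 2, 3, 4, 5, 6, 11}
Step 19: union(10, 2) -> merged; set of 10 now {0, 1, 2, 3, 4, 5, 6, 10, 11}
Step 20: union(8, 1) -> merged; set of 8 now {0, 1, 2, 3, 4, 5, 6, 8, 10, 11}
Step 21: find(9) -> no change; set of 9 is {9}
Step 22: union(5, 11) -> already same set; set of 5 now {0, 1, 2, 3, 4, 5, 6, 8, 10, 11}
Step 23: union(12, 0) -> merged; set of 12 now {0, 1, 2, 3, 4, 5, 6, 8, 10, 11, 12}
Step 24: union(9, 6) -> merged; set of 9 now {0, 1, 2, 3, 4, 5, 6, 8, 9, 10, 11, 12}
Step 25: union(2, 11) -> already same set; set of 2 now {0, 1, 2, 3, 4, 5, 6, 8, 9, 10, 11, 12}
Component of 3: {0, 1, 2, 3, 4, 5, 6, 8, 9, 10, 11, 12}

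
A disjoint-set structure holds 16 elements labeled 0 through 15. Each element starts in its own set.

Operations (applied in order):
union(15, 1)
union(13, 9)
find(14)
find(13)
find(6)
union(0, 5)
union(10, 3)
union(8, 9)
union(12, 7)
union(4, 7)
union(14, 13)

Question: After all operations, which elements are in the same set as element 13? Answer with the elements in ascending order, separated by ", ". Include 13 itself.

Step 1: union(15, 1) -> merged; set of 15 now {1, 15}
Step 2: union(13, 9) -> merged; set of 13 now {9, 13}
Step 3: find(14) -> no change; set of 14 is {14}
Step 4: find(13) -> no change; set of 13 is {9, 13}
Step 5: find(6) -> no change; set of 6 is {6}
Step 6: union(0, 5) -> merged; set of 0 now {0, 5}
Step 7: union(10, 3) -> merged; set of 10 now {3, 10}
Step 8: union(8, 9) -> merged; set of 8 now {8, 9, 13}
Step 9: union(12, 7) -> merged; set of 12 now {7, 12}
Step 10: union(4, 7) -> merged; set of 4 now {4, 7, 12}
Step 11: union(14, 13) -> merged; set of 14 now {8, 9, 13, 14}
Component of 13: {8, 9, 13, 14}

Answer: 8, 9, 13, 14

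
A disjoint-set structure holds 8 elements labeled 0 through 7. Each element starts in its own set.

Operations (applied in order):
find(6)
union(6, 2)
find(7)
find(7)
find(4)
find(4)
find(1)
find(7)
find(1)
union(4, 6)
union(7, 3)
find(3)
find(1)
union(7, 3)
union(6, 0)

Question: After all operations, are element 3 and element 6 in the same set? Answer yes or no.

Answer: no

Derivation:
Step 1: find(6) -> no change; set of 6 is {6}
Step 2: union(6, 2) -> merged; set of 6 now {2, 6}
Step 3: find(7) -> no change; set of 7 is {7}
Step 4: find(7) -> no change; set of 7 is {7}
Step 5: find(4) -> no change; set of 4 is {4}
Step 6: find(4) -> no change; set of 4 is {4}
Step 7: find(1) -> no change; set of 1 is {1}
Step 8: find(7) -> no change; set of 7 is {7}
Step 9: find(1) -> no change; set of 1 is {1}
Step 10: union(4, 6) -> merged; set of 4 now {2, 4, 6}
Step 11: union(7, 3) -> merged; set of 7 now {3, 7}
Step 12: find(3) -> no change; set of 3 is {3, 7}
Step 13: find(1) -> no change; set of 1 is {1}
Step 14: union(7, 3) -> already same set; set of 7 now {3, 7}
Step 15: union(6, 0) -> merged; set of 6 now {0, 2, 4, 6}
Set of 3: {3, 7}; 6 is not a member.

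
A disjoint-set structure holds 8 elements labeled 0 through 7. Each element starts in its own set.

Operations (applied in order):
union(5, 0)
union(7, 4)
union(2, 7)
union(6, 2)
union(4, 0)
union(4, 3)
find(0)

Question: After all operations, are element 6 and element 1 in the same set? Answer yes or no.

Answer: no

Derivation:
Step 1: union(5, 0) -> merged; set of 5 now {0, 5}
Step 2: union(7, 4) -> merged; set of 7 now {4, 7}
Step 3: union(2, 7) -> merged; set of 2 now {2, 4, 7}
Step 4: union(6, 2) -> merged; set of 6 now {2, 4, 6, 7}
Step 5: union(4, 0) -> merged; set of 4 now {0, 2, 4, 5, 6, 7}
Step 6: union(4, 3) -> merged; set of 4 now {0, 2, 3, 4, 5, 6, 7}
Step 7: find(0) -> no change; set of 0 is {0, 2, 3, 4, 5, 6, 7}
Set of 6: {0, 2, 3, 4, 5, 6, 7}; 1 is not a member.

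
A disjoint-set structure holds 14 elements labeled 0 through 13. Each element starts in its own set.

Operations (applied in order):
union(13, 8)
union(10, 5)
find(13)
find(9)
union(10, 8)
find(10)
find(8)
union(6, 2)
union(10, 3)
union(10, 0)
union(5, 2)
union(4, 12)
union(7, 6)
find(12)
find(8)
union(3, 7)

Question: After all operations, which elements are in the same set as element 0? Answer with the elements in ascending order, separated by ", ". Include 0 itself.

Step 1: union(13, 8) -> merged; set of 13 now {8, 13}
Step 2: union(10, 5) -> merged; set of 10 now {5, 10}
Step 3: find(13) -> no change; set of 13 is {8, 13}
Step 4: find(9) -> no change; set of 9 is {9}
Step 5: union(10, 8) -> merged; set of 10 now {5, 8, 10, 13}
Step 6: find(10) -> no change; set of 10 is {5, 8, 10, 13}
Step 7: find(8) -> no change; set of 8 is {5, 8, 10, 13}
Step 8: union(6, 2) -> merged; set of 6 now {2, 6}
Step 9: union(10, 3) -> merged; set of 10 now {3, 5, 8, 10, 13}
Step 10: union(10, 0) -> merged; set of 10 now {0, 3, 5, 8, 10, 13}
Step 11: union(5, 2) -> merged; set of 5 now {0, 2, 3, 5, 6, 8, 10, 13}
Step 12: union(4, 12) -> merged; set of 4 now {4, 12}
Step 13: union(7, 6) -> merged; set of 7 now {0, 2, 3, 5, 6, 7, 8, 10, 13}
Step 14: find(12) -> no change; set of 12 is {4, 12}
Step 15: find(8) -> no change; set of 8 is {0, 2, 3, 5, 6, 7, 8, 10, 13}
Step 16: union(3, 7) -> already same set; set of 3 now {0, 2, 3, 5, 6, 7, 8, 10, 13}
Component of 0: {0, 2, 3, 5, 6, 7, 8, 10, 13}

Answer: 0, 2, 3, 5, 6, 7, 8, 10, 13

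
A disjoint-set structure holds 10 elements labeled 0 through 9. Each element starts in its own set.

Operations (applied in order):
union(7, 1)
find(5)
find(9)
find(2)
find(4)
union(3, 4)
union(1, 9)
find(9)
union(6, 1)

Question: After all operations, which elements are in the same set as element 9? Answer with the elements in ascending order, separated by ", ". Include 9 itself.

Answer: 1, 6, 7, 9

Derivation:
Step 1: union(7, 1) -> merged; set of 7 now {1, 7}
Step 2: find(5) -> no change; set of 5 is {5}
Step 3: find(9) -> no change; set of 9 is {9}
Step 4: find(2) -> no change; set of 2 is {2}
Step 5: find(4) -> no change; set of 4 is {4}
Step 6: union(3, 4) -> merged; set of 3 now {3, 4}
Step 7: union(1, 9) -> merged; set of 1 now {1, 7, 9}
Step 8: find(9) -> no change; set of 9 is {1, 7, 9}
Step 9: union(6, 1) -> merged; set of 6 now {1, 6, 7, 9}
Component of 9: {1, 6, 7, 9}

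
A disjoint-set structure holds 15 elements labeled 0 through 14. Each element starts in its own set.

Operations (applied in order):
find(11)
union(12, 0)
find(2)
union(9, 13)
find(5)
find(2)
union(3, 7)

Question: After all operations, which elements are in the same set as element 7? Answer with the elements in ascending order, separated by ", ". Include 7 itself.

Step 1: find(11) -> no change; set of 11 is {11}
Step 2: union(12, 0) -> merged; set of 12 now {0, 12}
Step 3: find(2) -> no change; set of 2 is {2}
Step 4: union(9, 13) -> merged; set of 9 now {9, 13}
Step 5: find(5) -> no change; set of 5 is {5}
Step 6: find(2) -> no change; set of 2 is {2}
Step 7: union(3, 7) -> merged; set of 3 now {3, 7}
Component of 7: {3, 7}

Answer: 3, 7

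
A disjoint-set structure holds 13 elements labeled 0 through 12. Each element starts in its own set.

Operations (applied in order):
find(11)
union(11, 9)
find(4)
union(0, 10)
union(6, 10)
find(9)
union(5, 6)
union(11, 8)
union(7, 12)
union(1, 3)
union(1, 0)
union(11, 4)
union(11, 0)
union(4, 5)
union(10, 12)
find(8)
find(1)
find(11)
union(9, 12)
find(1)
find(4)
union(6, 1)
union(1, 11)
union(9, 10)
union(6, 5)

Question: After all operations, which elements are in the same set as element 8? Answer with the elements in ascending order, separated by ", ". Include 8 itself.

Step 1: find(11) -> no change; set of 11 is {11}
Step 2: union(11, 9) -> merged; set of 11 now {9, 11}
Step 3: find(4) -> no change; set of 4 is {4}
Step 4: union(0, 10) -> merged; set of 0 now {0, 10}
Step 5: union(6, 10) -> merged; set of 6 now {0, 6, 10}
Step 6: find(9) -> no change; set of 9 is {9, 11}
Step 7: union(5, 6) -> merged; set of 5 now {0, 5, 6, 10}
Step 8: union(11, 8) -> merged; set of 11 now {8, 9, 11}
Step 9: union(7, 12) -> merged; set of 7 now {7, 12}
Step 10: union(1, 3) -> merged; set of 1 now {1, 3}
Step 11: union(1, 0) -> merged; set of 1 now {0, 1, 3, 5, 6, 10}
Step 12: union(11, 4) -> merged; set of 11 now {4, 8, 9, 11}
Step 13: union(11, 0) -> merged; set of 11 now {0, 1, 3, 4, 5, 6, 8, 9, 10, 11}
Step 14: union(4, 5) -> already same set; set of 4 now {0, 1, 3, 4, 5, 6, 8, 9, 10, 11}
Step 15: union(10, 12) -> merged; set of 10 now {0, 1, 3, 4, 5, 6, 7, 8, 9, 10, 11, 12}
Step 16: find(8) -> no change; set of 8 is {0, 1, 3, 4, 5, 6, 7, 8, 9, 10, 11, 12}
Step 17: find(1) -> no change; set of 1 is {0, 1, 3, 4, 5, 6, 7, 8, 9, 10, 11, 12}
Step 18: find(11) -> no change; set of 11 is {0, 1, 3, 4, 5, 6, 7, 8, 9, 10, 11, 12}
Step 19: union(9, 12) -> already same set; set of 9 now {0, 1, 3, 4, 5, 6, 7, 8, 9, 10, 11, 12}
Step 20: find(1) -> no change; set of 1 is {0, 1, 3, 4, 5, 6, 7, 8, 9, 10, 11, 12}
Step 21: find(4) -> no change; set of 4 is {0, 1, 3, 4, 5, 6, 7, 8, 9, 10, 11, 12}
Step 22: union(6, 1) -> already same set; set of 6 now {0, 1, 3, 4, 5, 6, 7, 8, 9, 10, 11, 12}
Step 23: union(1, 11) -> already same set; set of 1 now {0, 1, 3, 4, 5, 6, 7, 8, 9, 10, 11, 12}
Step 24: union(9, 10) -> already same set; set of 9 now {0, 1, 3, 4, 5, 6, 7, 8, 9, 10, 11, 12}
Step 25: union(6, 5) -> already same set; set of 6 now {0, 1, 3, 4, 5, 6, 7, 8, 9, 10, 11, 12}
Component of 8: {0, 1, 3, 4, 5, 6, 7, 8, 9, 10, 11, 12}

Answer: 0, 1, 3, 4, 5, 6, 7, 8, 9, 10, 11, 12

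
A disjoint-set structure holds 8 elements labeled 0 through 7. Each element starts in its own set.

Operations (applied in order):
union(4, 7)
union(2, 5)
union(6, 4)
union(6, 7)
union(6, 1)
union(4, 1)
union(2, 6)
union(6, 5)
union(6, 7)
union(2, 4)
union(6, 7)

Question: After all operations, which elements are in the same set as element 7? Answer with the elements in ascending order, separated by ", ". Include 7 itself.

Step 1: union(4, 7) -> merged; set of 4 now {4, 7}
Step 2: union(2, 5) -> merged; set of 2 now {2, 5}
Step 3: union(6, 4) -> merged; set of 6 now {4, 6, 7}
Step 4: union(6, 7) -> already same set; set of 6 now {4, 6, 7}
Step 5: union(6, 1) -> merged; set of 6 now {1, 4, 6, 7}
Step 6: union(4, 1) -> already same set; set of 4 now {1, 4, 6, 7}
Step 7: union(2, 6) -> merged; set of 2 now {1, 2, 4, 5, 6, 7}
Step 8: union(6, 5) -> already same set; set of 6 now {1, 2, 4, 5, 6, 7}
Step 9: union(6, 7) -> already same set; set of 6 now {1, 2, 4, 5, 6, 7}
Step 10: union(2, 4) -> already same set; set of 2 now {1, 2, 4, 5, 6, 7}
Step 11: union(6, 7) -> already same set; set of 6 now {1, 2, 4, 5, 6, 7}
Component of 7: {1, 2, 4, 5, 6, 7}

Answer: 1, 2, 4, 5, 6, 7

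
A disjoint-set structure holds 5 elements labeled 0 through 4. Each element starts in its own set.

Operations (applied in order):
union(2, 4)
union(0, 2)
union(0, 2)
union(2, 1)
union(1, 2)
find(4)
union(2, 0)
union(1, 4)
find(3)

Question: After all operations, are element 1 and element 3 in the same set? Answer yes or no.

Answer: no

Derivation:
Step 1: union(2, 4) -> merged; set of 2 now {2, 4}
Step 2: union(0, 2) -> merged; set of 0 now {0, 2, 4}
Step 3: union(0, 2) -> already same set; set of 0 now {0, 2, 4}
Step 4: union(2, 1) -> merged; set of 2 now {0, 1, 2, 4}
Step 5: union(1, 2) -> already same set; set of 1 now {0, 1, 2, 4}
Step 6: find(4) -> no change; set of 4 is {0, 1, 2, 4}
Step 7: union(2, 0) -> already same set; set of 2 now {0, 1, 2, 4}
Step 8: union(1, 4) -> already same set; set of 1 now {0, 1, 2, 4}
Step 9: find(3) -> no change; set of 3 is {3}
Set of 1: {0, 1, 2, 4}; 3 is not a member.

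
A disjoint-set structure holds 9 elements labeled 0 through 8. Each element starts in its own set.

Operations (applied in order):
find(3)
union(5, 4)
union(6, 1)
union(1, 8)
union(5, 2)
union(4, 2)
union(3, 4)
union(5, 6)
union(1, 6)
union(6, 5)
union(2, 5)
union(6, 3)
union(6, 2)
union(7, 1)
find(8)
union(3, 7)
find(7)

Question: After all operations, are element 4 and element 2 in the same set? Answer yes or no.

Answer: yes

Derivation:
Step 1: find(3) -> no change; set of 3 is {3}
Step 2: union(5, 4) -> merged; set of 5 now {4, 5}
Step 3: union(6, 1) -> merged; set of 6 now {1, 6}
Step 4: union(1, 8) -> merged; set of 1 now {1, 6, 8}
Step 5: union(5, 2) -> merged; set of 5 now {2, 4, 5}
Step 6: union(4, 2) -> already same set; set of 4 now {2, 4, 5}
Step 7: union(3, 4) -> merged; set of 3 now {2, 3, 4, 5}
Step 8: union(5, 6) -> merged; set of 5 now {1, 2, 3, 4, 5, 6, 8}
Step 9: union(1, 6) -> already same set; set of 1 now {1, 2, 3, 4, 5, 6, 8}
Step 10: union(6, 5) -> already same set; set of 6 now {1, 2, 3, 4, 5, 6, 8}
Step 11: union(2, 5) -> already same set; set of 2 now {1, 2, 3, 4, 5, 6, 8}
Step 12: union(6, 3) -> already same set; set of 6 now {1, 2, 3, 4, 5, 6, 8}
Step 13: union(6, 2) -> already same set; set of 6 now {1, 2, 3, 4, 5, 6, 8}
Step 14: union(7, 1) -> merged; set of 7 now {1, 2, 3, 4, 5, 6, 7, 8}
Step 15: find(8) -> no change; set of 8 is {1, 2, 3, 4, 5, 6, 7, 8}
Step 16: union(3, 7) -> already same set; set of 3 now {1, 2, 3, 4, 5, 6, 7, 8}
Step 17: find(7) -> no change; set of 7 is {1, 2, 3, 4, 5, 6, 7, 8}
Set of 4: {1, 2, 3, 4, 5, 6, 7, 8}; 2 is a member.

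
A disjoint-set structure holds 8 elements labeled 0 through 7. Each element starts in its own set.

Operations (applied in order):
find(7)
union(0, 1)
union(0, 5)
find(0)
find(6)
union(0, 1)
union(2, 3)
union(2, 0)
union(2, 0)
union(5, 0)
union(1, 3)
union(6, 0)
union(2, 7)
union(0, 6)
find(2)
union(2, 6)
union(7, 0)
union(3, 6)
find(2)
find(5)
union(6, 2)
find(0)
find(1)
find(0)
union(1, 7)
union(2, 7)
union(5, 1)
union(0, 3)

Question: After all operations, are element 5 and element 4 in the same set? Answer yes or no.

Answer: no

Derivation:
Step 1: find(7) -> no change; set of 7 is {7}
Step 2: union(0, 1) -> merged; set of 0 now {0, 1}
Step 3: union(0, 5) -> merged; set of 0 now {0, 1, 5}
Step 4: find(0) -> no change; set of 0 is {0, 1, 5}
Step 5: find(6) -> no change; set of 6 is {6}
Step 6: union(0, 1) -> already same set; set of 0 now {0, 1, 5}
Step 7: union(2, 3) -> merged; set of 2 now {2, 3}
Step 8: union(2, 0) -> merged; set of 2 now {0, 1, 2, 3, 5}
Step 9: union(2, 0) -> already same set; set of 2 now {0, 1, 2, 3, 5}
Step 10: union(5, 0) -> already same set; set of 5 now {0, 1, 2, 3, 5}
Step 11: union(1, 3) -> already same set; set of 1 now {0, 1, 2, 3, 5}
Step 12: union(6, 0) -> merged; set of 6 now {0, 1, 2, 3, 5, 6}
Step 13: union(2, 7) -> merged; set of 2 now {0, 1, 2, 3, 5, 6, 7}
Step 14: union(0, 6) -> already same set; set of 0 now {0, 1, 2, 3, 5, 6, 7}
Step 15: find(2) -> no change; set of 2 is {0, 1, 2, 3, 5, 6, 7}
Step 16: union(2, 6) -> already same set; set of 2 now {0, 1, 2, 3, 5, 6, 7}
Step 17: union(7, 0) -> already same set; set of 7 now {0, 1, 2, 3, 5, 6, 7}
Step 18: union(3, 6) -> already same set; set of 3 now {0, 1, 2, 3, 5, 6, 7}
Step 19: find(2) -> no change; set of 2 is {0, 1, 2, 3, 5, 6, 7}
Step 20: find(5) -> no change; set of 5 is {0, 1, 2, 3, 5, 6, 7}
Step 21: union(6, 2) -> already same set; set of 6 now {0, 1, 2, 3, 5, 6, 7}
Step 22: find(0) -> no change; set of 0 is {0, 1, 2, 3, 5, 6, 7}
Step 23: find(1) -> no change; set of 1 is {0, 1, 2, 3, 5, 6, 7}
Step 24: find(0) -> no change; set of 0 is {0, 1, 2, 3, 5, 6, 7}
Step 25: union(1, 7) -> already same set; set of 1 now {0, 1, 2, 3, 5, 6, 7}
Step 26: union(2, 7) -> already same set; set of 2 now {0, 1, 2, 3, 5, 6, 7}
Step 27: union(5, 1) -> already same set; set of 5 now {0, 1, 2, 3, 5, 6, 7}
Step 28: union(0, 3) -> already same set; set of 0 now {0, 1, 2, 3, 5, 6, 7}
Set of 5: {0, 1, 2, 3, 5, 6, 7}; 4 is not a member.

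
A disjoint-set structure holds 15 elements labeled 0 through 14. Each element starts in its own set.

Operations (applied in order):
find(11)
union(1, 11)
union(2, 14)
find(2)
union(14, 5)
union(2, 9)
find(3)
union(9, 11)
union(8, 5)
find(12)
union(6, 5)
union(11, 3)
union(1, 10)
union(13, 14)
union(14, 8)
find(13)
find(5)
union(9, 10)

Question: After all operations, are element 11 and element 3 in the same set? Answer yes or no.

Answer: yes

Derivation:
Step 1: find(11) -> no change; set of 11 is {11}
Step 2: union(1, 11) -> merged; set of 1 now {1, 11}
Step 3: union(2, 14) -> merged; set of 2 now {2, 14}
Step 4: find(2) -> no change; set of 2 is {2, 14}
Step 5: union(14, 5) -> merged; set of 14 now {2, 5, 14}
Step 6: union(2, 9) -> merged; set of 2 now {2, 5, 9, 14}
Step 7: find(3) -> no change; set of 3 is {3}
Step 8: union(9, 11) -> merged; set of 9 now {1, 2, 5, 9, 11, 14}
Step 9: union(8, 5) -> merged; set of 8 now {1, 2, 5, 8, 9, 11, 14}
Step 10: find(12) -> no change; set of 12 is {12}
Step 11: union(6, 5) -> merged; set of 6 now {1, 2, 5, 6, 8, 9, 11, 14}
Step 12: union(11, 3) -> merged; set of 11 now {1, 2, 3, 5, 6, 8, 9, 11, 14}
Step 13: union(1, 10) -> merged; set of 1 now {1, 2, 3, 5, 6, 8, 9, 10, 11, 14}
Step 14: union(13, 14) -> merged; set of 13 now {1, 2, 3, 5, 6, 8, 9, 10, 11, 13, 14}
Step 15: union(14, 8) -> already same set; set of 14 now {1, 2, 3, 5, 6, 8, 9, 10, 11, 13, 14}
Step 16: find(13) -> no change; set of 13 is {1, 2, 3, 5, 6, 8, 9, 10, 11, 13, 14}
Step 17: find(5) -> no change; set of 5 is {1, 2, 3, 5, 6, 8, 9, 10, 11, 13, 14}
Step 18: union(9, 10) -> already same set; set of 9 now {1, 2, 3, 5, 6, 8, 9, 10, 11, 13, 14}
Set of 11: {1, 2, 3, 5, 6, 8, 9, 10, 11, 13, 14}; 3 is a member.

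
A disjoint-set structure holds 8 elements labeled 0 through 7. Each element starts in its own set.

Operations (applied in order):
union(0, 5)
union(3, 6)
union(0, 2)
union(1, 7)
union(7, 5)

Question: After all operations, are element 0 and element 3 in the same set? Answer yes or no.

Answer: no

Derivation:
Step 1: union(0, 5) -> merged; set of 0 now {0, 5}
Step 2: union(3, 6) -> merged; set of 3 now {3, 6}
Step 3: union(0, 2) -> merged; set of 0 now {0, 2, 5}
Step 4: union(1, 7) -> merged; set of 1 now {1, 7}
Step 5: union(7, 5) -> merged; set of 7 now {0, 1, 2, 5, 7}
Set of 0: {0, 1, 2, 5, 7}; 3 is not a member.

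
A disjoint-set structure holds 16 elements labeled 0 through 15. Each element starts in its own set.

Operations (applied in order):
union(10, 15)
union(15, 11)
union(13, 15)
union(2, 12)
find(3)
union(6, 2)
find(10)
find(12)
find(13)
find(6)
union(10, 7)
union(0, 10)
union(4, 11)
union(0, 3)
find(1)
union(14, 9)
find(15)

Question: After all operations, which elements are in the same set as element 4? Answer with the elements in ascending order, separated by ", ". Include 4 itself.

Answer: 0, 3, 4, 7, 10, 11, 13, 15

Derivation:
Step 1: union(10, 15) -> merged; set of 10 now {10, 15}
Step 2: union(15, 11) -> merged; set of 15 now {10, 11, 15}
Step 3: union(13, 15) -> merged; set of 13 now {10, 11, 13, 15}
Step 4: union(2, 12) -> merged; set of 2 now {2, 12}
Step 5: find(3) -> no change; set of 3 is {3}
Step 6: union(6, 2) -> merged; set of 6 now {2, 6, 12}
Step 7: find(10) -> no change; set of 10 is {10, 11, 13, 15}
Step 8: find(12) -> no change; set of 12 is {2, 6, 12}
Step 9: find(13) -> no change; set of 13 is {10, 11, 13, 15}
Step 10: find(6) -> no change; set of 6 is {2, 6, 12}
Step 11: union(10, 7) -> merged; set of 10 now {7, 10, 11, 13, 15}
Step 12: union(0, 10) -> merged; set of 0 now {0, 7, 10, 11, 13, 15}
Step 13: union(4, 11) -> merged; set of 4 now {0, 4, 7, 10, 11, 13, 15}
Step 14: union(0, 3) -> merged; set of 0 now {0, 3, 4, 7, 10, 11, 13, 15}
Step 15: find(1) -> no change; set of 1 is {1}
Step 16: union(14, 9) -> merged; set of 14 now {9, 14}
Step 17: find(15) -> no change; set of 15 is {0, 3, 4, 7, 10, 11, 13, 15}
Component of 4: {0, 3, 4, 7, 10, 11, 13, 15}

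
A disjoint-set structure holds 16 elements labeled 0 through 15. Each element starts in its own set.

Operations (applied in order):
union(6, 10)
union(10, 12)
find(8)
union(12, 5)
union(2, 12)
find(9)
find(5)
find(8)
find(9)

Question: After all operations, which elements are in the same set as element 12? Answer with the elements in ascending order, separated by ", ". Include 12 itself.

Step 1: union(6, 10) -> merged; set of 6 now {6, 10}
Step 2: union(10, 12) -> merged; set of 10 now {6, 10, 12}
Step 3: find(8) -> no change; set of 8 is {8}
Step 4: union(12, 5) -> merged; set of 12 now {5, 6, 10, 12}
Step 5: union(2, 12) -> merged; set of 2 now {2, 5, 6, 10, 12}
Step 6: find(9) -> no change; set of 9 is {9}
Step 7: find(5) -> no change; set of 5 is {2, 5, 6, 10, 12}
Step 8: find(8) -> no change; set of 8 is {8}
Step 9: find(9) -> no change; set of 9 is {9}
Component of 12: {2, 5, 6, 10, 12}

Answer: 2, 5, 6, 10, 12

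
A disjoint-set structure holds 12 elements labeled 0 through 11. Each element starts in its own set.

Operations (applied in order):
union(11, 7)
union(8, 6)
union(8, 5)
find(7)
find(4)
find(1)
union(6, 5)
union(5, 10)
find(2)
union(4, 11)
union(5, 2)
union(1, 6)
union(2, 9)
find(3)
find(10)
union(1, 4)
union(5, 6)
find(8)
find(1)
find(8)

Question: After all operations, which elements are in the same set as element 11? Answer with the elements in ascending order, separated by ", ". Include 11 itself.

Step 1: union(11, 7) -> merged; set of 11 now {7, 11}
Step 2: union(8, 6) -> merged; set of 8 now {6, 8}
Step 3: union(8, 5) -> merged; set of 8 now {5, 6, 8}
Step 4: find(7) -> no change; set of 7 is {7, 11}
Step 5: find(4) -> no change; set of 4 is {4}
Step 6: find(1) -> no change; set of 1 is {1}
Step 7: union(6, 5) -> already same set; set of 6 now {5, 6, 8}
Step 8: union(5, 10) -> merged; set of 5 now {5, 6, 8, 10}
Step 9: find(2) -> no change; set of 2 is {2}
Step 10: union(4, 11) -> merged; set of 4 now {4, 7, 11}
Step 11: union(5, 2) -> merged; set of 5 now {2, 5, 6, 8, 10}
Step 12: union(1, 6) -> merged; set of 1 now {1, 2, 5, 6, 8, 10}
Step 13: union(2, 9) -> merged; set of 2 now {1, 2, 5, 6, 8, 9, 10}
Step 14: find(3) -> no change; set of 3 is {3}
Step 15: find(10) -> no change; set of 10 is {1, 2, 5, 6, 8, 9, 10}
Step 16: union(1, 4) -> merged; set of 1 now {1, 2, 4, 5, 6, 7, 8, 9, 10, 11}
Step 17: union(5, 6) -> already same set; set of 5 now {1, 2, 4, 5, 6, 7, 8, 9, 10, 11}
Step 18: find(8) -> no change; set of 8 is {1, 2, 4, 5, 6, 7, 8, 9, 10, 11}
Step 19: find(1) -> no change; set of 1 is {1, 2, 4, 5, 6, 7, 8, 9, 10, 11}
Step 20: find(8) -> no change; set of 8 is {1, 2, 4, 5, 6, 7, 8, 9, 10, 11}
Component of 11: {1, 2, 4, 5, 6, 7, 8, 9, 10, 11}

Answer: 1, 2, 4, 5, 6, 7, 8, 9, 10, 11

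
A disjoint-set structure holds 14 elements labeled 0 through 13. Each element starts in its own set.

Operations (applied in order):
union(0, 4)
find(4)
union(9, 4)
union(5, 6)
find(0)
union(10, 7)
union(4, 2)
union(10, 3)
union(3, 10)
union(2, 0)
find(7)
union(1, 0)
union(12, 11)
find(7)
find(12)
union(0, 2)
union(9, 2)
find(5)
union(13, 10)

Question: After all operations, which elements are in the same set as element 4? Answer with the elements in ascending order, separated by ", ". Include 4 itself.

Step 1: union(0, 4) -> merged; set of 0 now {0, 4}
Step 2: find(4) -> no change; set of 4 is {0, 4}
Step 3: union(9, 4) -> merged; set of 9 now {0, 4, 9}
Step 4: union(5, 6) -> merged; set of 5 now {5, 6}
Step 5: find(0) -> no change; set of 0 is {0, 4, 9}
Step 6: union(10, 7) -> merged; set of 10 now {7, 10}
Step 7: union(4, 2) -> merged; set of 4 now {0, 2, 4, 9}
Step 8: union(10, 3) -> merged; set of 10 now {3, 7, 10}
Step 9: union(3, 10) -> already same set; set of 3 now {3, 7, 10}
Step 10: union(2, 0) -> already same set; set of 2 now {0, 2, 4, 9}
Step 11: find(7) -> no change; set of 7 is {3, 7, 10}
Step 12: union(1, 0) -> merged; set of 1 now {0, 1, 2, 4, 9}
Step 13: union(12, 11) -> merged; set of 12 now {11, 12}
Step 14: find(7) -> no change; set of 7 is {3, 7, 10}
Step 15: find(12) -> no change; set of 12 is {11, 12}
Step 16: union(0, 2) -> already same set; set of 0 now {0, 1, 2, 4, 9}
Step 17: union(9, 2) -> already same set; set of 9 now {0, 1, 2, 4, 9}
Step 18: find(5) -> no change; set of 5 is {5, 6}
Step 19: union(13, 10) -> merged; set of 13 now {3, 7, 10, 13}
Component of 4: {0, 1, 2, 4, 9}

Answer: 0, 1, 2, 4, 9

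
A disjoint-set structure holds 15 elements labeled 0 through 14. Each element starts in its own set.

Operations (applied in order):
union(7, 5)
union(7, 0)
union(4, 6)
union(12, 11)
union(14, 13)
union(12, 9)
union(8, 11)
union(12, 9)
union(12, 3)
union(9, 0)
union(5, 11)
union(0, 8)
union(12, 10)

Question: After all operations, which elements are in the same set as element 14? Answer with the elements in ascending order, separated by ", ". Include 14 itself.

Answer: 13, 14

Derivation:
Step 1: union(7, 5) -> merged; set of 7 now {5, 7}
Step 2: union(7, 0) -> merged; set of 7 now {0, 5, 7}
Step 3: union(4, 6) -> merged; set of 4 now {4, 6}
Step 4: union(12, 11) -> merged; set of 12 now {11, 12}
Step 5: union(14, 13) -> merged; set of 14 now {13, 14}
Step 6: union(12, 9) -> merged; set of 12 now {9, 11, 12}
Step 7: union(8, 11) -> merged; set of 8 now {8, 9, 11, 12}
Step 8: union(12, 9) -> already same set; set of 12 now {8, 9, 11, 12}
Step 9: union(12, 3) -> merged; set of 12 now {3, 8, 9, 11, 12}
Step 10: union(9, 0) -> merged; set of 9 now {0, 3, 5, 7, 8, 9, 11, 12}
Step 11: union(5, 11) -> already same set; set of 5 now {0, 3, 5, 7, 8, 9, 11, 12}
Step 12: union(0, 8) -> already same set; set of 0 now {0, 3, 5, 7, 8, 9, 11, 12}
Step 13: union(12, 10) -> merged; set of 12 now {0, 3, 5, 7, 8, 9, 10, 11, 12}
Component of 14: {13, 14}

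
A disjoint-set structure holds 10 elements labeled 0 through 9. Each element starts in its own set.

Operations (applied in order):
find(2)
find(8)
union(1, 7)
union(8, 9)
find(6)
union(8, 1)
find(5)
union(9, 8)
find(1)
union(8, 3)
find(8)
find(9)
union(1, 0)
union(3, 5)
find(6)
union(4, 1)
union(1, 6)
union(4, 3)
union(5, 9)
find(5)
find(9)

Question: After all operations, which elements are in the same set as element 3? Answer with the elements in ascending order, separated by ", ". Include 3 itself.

Step 1: find(2) -> no change; set of 2 is {2}
Step 2: find(8) -> no change; set of 8 is {8}
Step 3: union(1, 7) -> merged; set of 1 now {1, 7}
Step 4: union(8, 9) -> merged; set of 8 now {8, 9}
Step 5: find(6) -> no change; set of 6 is {6}
Step 6: union(8, 1) -> merged; set of 8 now {1, 7, 8, 9}
Step 7: find(5) -> no change; set of 5 is {5}
Step 8: union(9, 8) -> already same set; set of 9 now {1, 7, 8, 9}
Step 9: find(1) -> no change; set of 1 is {1, 7, 8, 9}
Step 10: union(8, 3) -> merged; set of 8 now {1, 3, 7, 8, 9}
Step 11: find(8) -> no change; set of 8 is {1, 3, 7, 8, 9}
Step 12: find(9) -> no change; set of 9 is {1, 3, 7, 8, 9}
Step 13: union(1, 0) -> merged; set of 1 now {0, 1, 3, 7, 8, 9}
Step 14: union(3, 5) -> merged; set of 3 now {0, 1, 3, 5, 7, 8, 9}
Step 15: find(6) -> no change; set of 6 is {6}
Step 16: union(4, 1) -> merged; set of 4 now {0, 1, 3, 4, 5, 7, 8, 9}
Step 17: union(1, 6) -> merged; set of 1 now {0, 1, 3, 4, 5, 6, 7, 8, 9}
Step 18: union(4, 3) -> already same set; set of 4 now {0, 1, 3, 4, 5, 6, 7, 8, 9}
Step 19: union(5, 9) -> already same set; set of 5 now {0, 1, 3, 4, 5, 6, 7, 8, 9}
Step 20: find(5) -> no change; set of 5 is {0, 1, 3, 4, 5, 6, 7, 8, 9}
Step 21: find(9) -> no change; set of 9 is {0, 1, 3, 4, 5, 6, 7, 8, 9}
Component of 3: {0, 1, 3, 4, 5, 6, 7, 8, 9}

Answer: 0, 1, 3, 4, 5, 6, 7, 8, 9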